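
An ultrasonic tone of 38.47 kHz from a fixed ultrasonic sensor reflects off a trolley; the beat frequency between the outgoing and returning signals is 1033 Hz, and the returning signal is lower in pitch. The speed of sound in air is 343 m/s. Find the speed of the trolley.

Double Doppler shift off a moving reflector: f₂ = f₀ · (v + u)/(v − u) (u > 0 toward emitter).
Returning signal is lower, so f₂ = f₀ − Δf = 38470 − 1033 = 37437 Hz.
Rearranging, u = v · (f₂ − f₀)/(f₂ + f₀) = 343 × -1033/75907 ≈ -4.7 m/s.
So the trolley is moving at 4.7 m/s away from the emitter.

4.7 m/s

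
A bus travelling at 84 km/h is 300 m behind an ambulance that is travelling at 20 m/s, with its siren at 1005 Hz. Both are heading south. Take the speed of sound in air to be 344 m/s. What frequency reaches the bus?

84 km/h = 23.33 m/s.
The bus is behind, so the ambulance is moving away from it while the bus is moving toward the ambulance.
General Doppler shift: f' = f · (v + v_o)/(v + v_s).
f' = 1005 × (344 + 23.33)/(344 + 20) = 1005 × 367.33/364 ≈ 1014 Hz.

1014 Hz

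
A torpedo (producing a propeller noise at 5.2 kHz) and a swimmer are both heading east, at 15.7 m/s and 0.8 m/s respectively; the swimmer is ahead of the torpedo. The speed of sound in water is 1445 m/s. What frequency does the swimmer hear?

The swimmer is ahead, so the torpedo is moving toward it while the swimmer is moving away from the torpedo.
With source approaching and observer receding, f' = f · (v − v_o)/(v − v_s).
f' = 5.2 × (1445 − 0.8)/(1445 − 15.7) = 5.2 × 1444.2/1429.3 ≈ 5.25 kHz.

5.25 kHz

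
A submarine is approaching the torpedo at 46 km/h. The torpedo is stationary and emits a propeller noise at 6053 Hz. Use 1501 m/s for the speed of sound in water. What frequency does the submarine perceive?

6105 Hz

46 km/h = 12.78 m/s.
Only the observer moves, toward the source, so f' = f · (v + v_o)/v.
f' = 6053 × (1501 + 12.78)/1501 = 6053 × 1513.8/1501 ≈ 6105 Hz.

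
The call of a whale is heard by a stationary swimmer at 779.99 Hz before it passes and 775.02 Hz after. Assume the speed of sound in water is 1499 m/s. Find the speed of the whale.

4.8 m/s

f₁/f₂ = (v + v_s)/(v − v_s), so v_s = v · (f₁ − f₂)/(f₁ + f₂).
v_s = 1499 × (779.99 − 775.02)/(779.99 + 775.02) = 1499 × 4.97/1555.01 ≈ 4.8 m/s.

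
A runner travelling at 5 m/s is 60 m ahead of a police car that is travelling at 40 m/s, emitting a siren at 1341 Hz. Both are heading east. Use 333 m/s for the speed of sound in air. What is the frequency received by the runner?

The runner is ahead, so the police car is moving toward it while the runner is moving away from the police car.
Both move, so f' = f · (v − v_o)/(v − v_s).
f' = 1341 × (333 − 5)/(333 − 40) = 1341 × 328/293 ≈ 1501 Hz.

1501 Hz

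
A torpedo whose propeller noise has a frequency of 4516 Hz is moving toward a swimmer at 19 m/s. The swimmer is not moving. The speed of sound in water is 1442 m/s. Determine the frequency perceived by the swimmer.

4576 Hz

Moving source, stationary observer: f' = f · v/(v − v_s) since the source is approaching.
f' = 4516 × 1442/(1442 − 19) = 4516 × 1442/1423 ≈ 4576 Hz.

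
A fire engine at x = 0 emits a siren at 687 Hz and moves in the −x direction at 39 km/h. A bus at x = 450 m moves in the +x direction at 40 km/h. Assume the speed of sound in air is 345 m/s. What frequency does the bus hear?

645 Hz

39 km/h = 10.83 m/s; 40 km/h = 11.11 m/s.
The observer lies on the +x side, so the source is heading away from the observer and the observer is heading away from the source.
General Doppler shift: f' = f · (v − v_o)/(v + v_s).
f' = 687 × (345 − 11.11)/(345 + 10.83) = 687 × 333.89/355.83 ≈ 645 Hz.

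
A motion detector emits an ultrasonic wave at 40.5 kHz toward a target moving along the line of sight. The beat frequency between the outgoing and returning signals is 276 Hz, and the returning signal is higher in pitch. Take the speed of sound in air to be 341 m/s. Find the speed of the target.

Double Doppler shift off a moving reflector: f₂ = f₀ · (v + u)/(v − u) (u > 0 toward emitter).
Returning signal is higher, so f₂ = f₀ + Δf = 40500 + 276 = 40776 Hz.
Rearranging, u = v · (f₂ − f₀)/(f₂ + f₀) = 341 × 276/81276 ≈ 1.16 m/s.
So the target is moving at 1.16 m/s toward the emitter.

1.16 m/s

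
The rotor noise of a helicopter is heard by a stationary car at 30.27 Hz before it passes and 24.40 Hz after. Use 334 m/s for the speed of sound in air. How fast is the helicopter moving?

36 m/s

f₁/f₂ = (v + v_s)/(v − v_s), so v_s = v · (f₁ − f₂)/(f₁ + f₂).
v_s = 334 × (30.27 − 24.40)/(30.27 + 24.40) = 334 × 5.87/54.67 ≈ 36 m/s.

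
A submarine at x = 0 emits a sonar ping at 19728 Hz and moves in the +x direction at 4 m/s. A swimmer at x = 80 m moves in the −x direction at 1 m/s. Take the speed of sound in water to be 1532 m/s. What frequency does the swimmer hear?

19793 Hz

The observer lies on the +x side, so the source is heading toward the observer and the observer is heading toward the source.
With source approaching and observer approaching, f' = f · (v + v_o)/(v − v_s).
f' = 19728 × (1532 + 1)/(1532 − 4) = 19728 × 1533/1528 ≈ 19793 Hz.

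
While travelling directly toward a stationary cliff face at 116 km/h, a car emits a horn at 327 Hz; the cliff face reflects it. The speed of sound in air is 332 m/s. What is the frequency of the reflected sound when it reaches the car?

397 Hz

116 km/h = 32.22 m/s.
The cliff face receives the sound from a moving source: f₁ = f₀ · v/(v − v_e) = 327 × 332/299.78 ≈ 362 Hz.
On the return leg the car is a moving observer: f₂ = f₁ · (v + v_e)/v = 362 × 364.22/332 ≈ 397 Hz.
Equivalently f₂ = f₀ · (v + v_e)/(v − v_e).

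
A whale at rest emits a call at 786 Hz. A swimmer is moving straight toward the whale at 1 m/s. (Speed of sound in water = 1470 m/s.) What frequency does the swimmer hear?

787 Hz

Moving observer, stationary source: f' = f · (v + v_o)/v.
f' = 786 × (1470 + 1)/1470 = 786 × 1471/1470 ≈ 787 Hz.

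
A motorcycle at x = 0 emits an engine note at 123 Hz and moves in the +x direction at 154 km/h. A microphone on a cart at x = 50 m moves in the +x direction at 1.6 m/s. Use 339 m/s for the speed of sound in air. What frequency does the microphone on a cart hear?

154 km/h = 42.78 m/s.
The observer lies on the +x side, so the source is heading toward the observer and the observer is heading away from the source.
With source approaching and observer receding, f' = f · (v − v_o)/(v − v_s).
f' = 123 × (339 − 1.6)/(339 − 42.78) = 123 × 337.4/296.22 ≈ 140 Hz.

140 Hz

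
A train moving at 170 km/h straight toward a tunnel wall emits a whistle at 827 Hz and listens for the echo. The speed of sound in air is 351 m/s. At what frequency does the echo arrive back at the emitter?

170 km/h = 47.22 m/s.
The tunnel wall receives the sound from a moving source: f₁ = f₀ · v/(v − v_e) = 827 × 351/303.78 ≈ 956 Hz.
On the return leg the train is a moving observer: f₂ = f₁ · (v + v_e)/v = 956 × 398.22/351 ≈ 1084 Hz.
Equivalently f₂ = f₀ · (v + v_e)/(v − v_e).

1084 Hz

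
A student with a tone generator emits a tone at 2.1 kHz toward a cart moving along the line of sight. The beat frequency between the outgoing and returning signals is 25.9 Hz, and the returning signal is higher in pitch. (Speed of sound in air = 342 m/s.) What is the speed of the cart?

2.10 m/s

Double Doppler shift off a moving reflector: f₂ = f₀ · (v + u)/(v − u) (u > 0 toward emitter).
Returning signal is higher, so f₂ = f₀ + Δf = 2100 + 25.9 = 2125.9 Hz.
Rearranging, u = v · (f₂ − f₀)/(f₂ + f₀) = 342 × 25.9/4225.9 ≈ 2.10 m/s.
So the cart is moving at 2.10 m/s toward the emitter.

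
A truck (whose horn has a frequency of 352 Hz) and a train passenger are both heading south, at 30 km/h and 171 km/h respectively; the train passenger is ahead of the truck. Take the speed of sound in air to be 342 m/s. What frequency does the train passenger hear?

30 km/h = 8.333 m/s; 171 km/h = 47.5 m/s.
The train passenger is ahead, so the truck is moving toward it while the train passenger is moving away from the truck.
With source approaching and observer receding, f' = f · (v − v_o)/(v − v_s).
f' = 352 × (342 − 47.5)/(342 − 8.333) = 352 × 294.5/333.67 ≈ 311 Hz.

311 Hz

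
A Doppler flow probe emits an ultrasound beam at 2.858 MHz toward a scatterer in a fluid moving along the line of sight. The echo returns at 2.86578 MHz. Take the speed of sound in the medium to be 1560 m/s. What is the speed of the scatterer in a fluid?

2.12 m/s

Double Doppler shift off a moving reflector: f₂ = f₀ · (v + u)/(v − u) (u > 0 toward emitter).
Rearranging, u = v · (f₂ − f₀)/(f₂ + f₀) = 1560 × 0.00778/5.72378 ≈ 2.12 m/s.
So the scatterer in a fluid is moving at 2.12 m/s toward the emitter.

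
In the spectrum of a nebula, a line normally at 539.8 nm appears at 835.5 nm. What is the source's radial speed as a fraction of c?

λ'/λ₀ = 1.5478 > 1 (redshift), so the source is receding.
λ'/λ₀ = √((1 + β)/(1 − β)) for a receding source ⇒ β = (r² − 1)/(r² + 1) with r = λ'/λ₀.
β = (2.3957 − 1)/(2.3957 + 1) ≈ 0.411.

0.411c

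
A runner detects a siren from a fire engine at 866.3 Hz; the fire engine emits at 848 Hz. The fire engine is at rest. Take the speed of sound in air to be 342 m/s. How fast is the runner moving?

7.4 m/s

f' > f, so the runner is approaching.
f' = f · (v + v_o)/v ⇒ v_o = v · |f'/f − 1|.
v_o = 342 × |866.3/848 − 1| = 342 × 0.02158 ≈ 7.4 m/s.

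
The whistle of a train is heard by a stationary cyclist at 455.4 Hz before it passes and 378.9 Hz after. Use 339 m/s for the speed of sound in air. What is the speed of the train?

f₁/f₂ = (v + v_s)/(v − v_s), so v_s = v · (f₁ − f₂)/(f₁ + f₂).
v_s = 339 × (455.4 − 378.9)/(455.4 + 378.9) = 339 × 76.5/834.3 ≈ 31 m/s.

31 m/s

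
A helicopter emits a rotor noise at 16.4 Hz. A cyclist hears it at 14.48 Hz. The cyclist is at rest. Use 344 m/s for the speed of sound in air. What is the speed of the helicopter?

46 m/s

f' < f, so the helicopter is receding.
f' = f · v/(v + v_s) ⇒ v_s = v · |1 − f/f'|.
v_s = 344 × |1 − 16.4/14.48| = 344 × 0.1326 ≈ 46 m/s.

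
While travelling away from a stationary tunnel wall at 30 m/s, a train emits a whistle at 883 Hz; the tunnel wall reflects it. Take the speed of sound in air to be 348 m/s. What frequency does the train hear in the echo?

743 Hz

The tunnel wall receives the sound from a moving source: f₁ = f₀ · v/(v + v_e) = 883 × 348/378 ≈ 813 Hz.
On the return leg the train is a moving observer: f₂ = f₁ · (v − v_e)/v = 813 × 318/348 ≈ 743 Hz.
Equivalently f₂ = f₀ · (v − v_e)/(v + v_e).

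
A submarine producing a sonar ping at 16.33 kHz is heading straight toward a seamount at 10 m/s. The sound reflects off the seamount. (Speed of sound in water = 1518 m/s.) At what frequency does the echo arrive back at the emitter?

16.55 kHz

The seamount receives the sound from a moving source: f₁ = f₀ · v/(v − v_e) = 16.33 × 1518/1508 ≈ 16.44 kHz.
On the return leg the submarine is a moving observer: f₂ = f₁ · (v + v_e)/v = 16.44 × 1528/1518 ≈ 16.55 kHz.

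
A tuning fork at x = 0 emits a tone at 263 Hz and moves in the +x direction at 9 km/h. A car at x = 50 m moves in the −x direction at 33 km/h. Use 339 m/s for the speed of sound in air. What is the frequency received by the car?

9 km/h = 2.5 m/s; 33 km/h = 9.167 m/s.
The observer lies on the +x side, so the source is heading toward the observer and the observer is heading toward the source.
Both move, so f' = f · (v + v_o)/(v − v_s).
f' = 263 × (339 + 9.167)/(339 − 2.5) = 263 × 348.17/336.5 ≈ 272 Hz.

272 Hz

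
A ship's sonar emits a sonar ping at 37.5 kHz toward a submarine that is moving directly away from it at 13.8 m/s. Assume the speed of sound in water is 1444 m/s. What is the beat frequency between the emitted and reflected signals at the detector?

At the submarine (a moving observer), f₁ = f₀ · (v − u)/v = 37.5 × 1430.2/1444 ≈ 37.142 kHz.
The reflection then acts as a moving source: f₂ = f₁ · v/(v + u) ≈ 36.790 kHz.
Equivalently f₂ = f₀ · (v − u)/(v + u).
Beat frequency (with f₀ = 37500 Hz): |f₂ − f₀| = 2u·f₀/(v + u) = 2 × 13.8 × 37500/1457.8 ≈ 710 Hz.

710 Hz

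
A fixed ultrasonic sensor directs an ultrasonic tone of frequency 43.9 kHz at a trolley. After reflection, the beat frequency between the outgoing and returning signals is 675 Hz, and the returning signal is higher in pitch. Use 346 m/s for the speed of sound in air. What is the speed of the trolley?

Double Doppler shift off a moving reflector: f₂ = f₀ · (v + u)/(v − u) (u > 0 toward emitter).
Returning signal is higher, so f₂ = f₀ + Δf = 43900 + 675 = 44575 Hz.
Rearranging, u = v · (f₂ − f₀)/(f₂ + f₀) = 346 × 675/88475 ≈ 2.64 m/s.
So the trolley is moving at 2.64 m/s toward the emitter.

2.64 m/s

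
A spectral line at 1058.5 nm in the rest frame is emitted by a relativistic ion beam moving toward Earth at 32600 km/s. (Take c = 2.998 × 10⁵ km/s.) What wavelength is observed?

949.0 nm

β = v/c = 32600/299800 = 0.1087.
Relativistic Doppler for wavelength: λ' = λ₀ · √((1 − β)/(1 + β)).
λ' = 1058.5 × √(0.8913/1.1087) = 1058.5 × 0.89658 ≈ 949.0 nm.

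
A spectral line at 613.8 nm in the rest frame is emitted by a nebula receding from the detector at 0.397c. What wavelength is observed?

Relativistic Doppler for wavelength: λ' = λ₀ · √((1 + β)/(1 − β)).
λ' = 613.8 × √(1.3970/0.6030) = 613.8 × 1.52209 ≈ 934.3 nm.

934.3 nm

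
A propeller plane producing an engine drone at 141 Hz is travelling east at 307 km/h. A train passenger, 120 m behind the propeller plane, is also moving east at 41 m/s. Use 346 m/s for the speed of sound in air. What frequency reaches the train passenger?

127 Hz

307 km/h = 85.28 m/s.
The train passenger is behind, so the propeller plane is moving away from it while the train passenger is moving toward the propeller plane.
General Doppler shift: f' = f · (v + v_o)/(v + v_s).
f' = 141 × (346 + 41)/(346 + 85.28) = 141 × 387/431.28 ≈ 127 Hz.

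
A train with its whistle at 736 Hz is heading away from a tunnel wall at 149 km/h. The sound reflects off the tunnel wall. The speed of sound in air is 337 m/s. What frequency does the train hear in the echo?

575 Hz

149 km/h = 41.39 m/s.
The tunnel wall receives the sound from a moving source: f₁ = f₀ · v/(v + v_e) = 736 × 337/378.39 ≈ 655 Hz.
On the return leg the train is a moving observer: f₂ = f₁ · (v − v_e)/v = 655 × 295.61/337 ≈ 575 Hz.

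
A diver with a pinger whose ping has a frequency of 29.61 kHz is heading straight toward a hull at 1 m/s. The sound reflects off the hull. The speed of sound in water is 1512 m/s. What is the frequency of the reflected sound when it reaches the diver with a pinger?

The hull receives the sound from a moving source: f₁ = f₀ · v/(v − v_e) = 29.61 × 1512/1511 ≈ 29.6 kHz.
On the return leg the diver with a pinger is a moving observer: f₂ = f₁ · (v + v_e)/v = 29.6 × 1513/1512 ≈ 29.6 kHz.
Equivalently f₂ = f₀ · (v + v_e)/(v − v_e).

29.6 kHz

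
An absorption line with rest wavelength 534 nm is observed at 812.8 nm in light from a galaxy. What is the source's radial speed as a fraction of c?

0.397

λ'/λ₀ = 1.5221 > 1 (redshift), so the source is receding.
λ'/λ₀ = √((1 + β)/(1 − β)) for a receding source ⇒ β = (r² − 1)/(r² + 1) with r = λ'/λ₀.
β = (2.3168 − 1)/(2.3168 + 1) ≈ 0.397.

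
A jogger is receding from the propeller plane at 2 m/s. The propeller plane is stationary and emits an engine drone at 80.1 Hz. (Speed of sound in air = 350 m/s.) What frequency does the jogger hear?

Moving observer, stationary source: f' = f · (v − v_o)/v.
f' = 80.1 × (350 − 2)/350 = 80.1 × 348/350 ≈ 80 Hz.

80 Hz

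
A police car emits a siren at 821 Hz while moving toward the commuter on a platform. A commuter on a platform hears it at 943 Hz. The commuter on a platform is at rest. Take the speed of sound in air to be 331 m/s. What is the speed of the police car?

f' = f · v/(v − v_s) ⇒ v_s = v · |1 − f/f'|.
v_s = 331 × |1 − 821/943| = 331 × 0.1294 ≈ 43 m/s.

43 m/s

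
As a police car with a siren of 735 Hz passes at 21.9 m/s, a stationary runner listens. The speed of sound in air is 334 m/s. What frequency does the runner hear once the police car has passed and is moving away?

690 Hz

Receding: f₂ = f · v/(v + v_s) = 735 × 334/355.9 ≈ 690 Hz.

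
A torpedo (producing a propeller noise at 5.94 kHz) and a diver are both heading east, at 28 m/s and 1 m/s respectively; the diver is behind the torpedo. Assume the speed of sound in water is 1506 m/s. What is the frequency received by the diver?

5.84 kHz

The diver is behind, so the torpedo is moving away from it while the diver is moving toward the torpedo.
General Doppler shift: f' = f · (v + v_o)/(v + v_s).
f' = 5.94 × (1506 + 1)/(1506 + 28) = 5.94 × 1507/1534 ≈ 5.84 kHz.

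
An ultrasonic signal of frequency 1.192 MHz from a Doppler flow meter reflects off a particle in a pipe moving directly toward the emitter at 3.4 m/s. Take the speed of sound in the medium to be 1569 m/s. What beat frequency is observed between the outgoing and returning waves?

At the particle in a pipe (a moving observer), f₁ = f₀ · (v + u)/v = 1.192 × 1572.4/1569 ≈ 1.19458 MHz.
On reflection it acts as a source moving toward the stationary detector: f₂ = f₁ · v/(v − u) = 1.19458 × 1569/1565.6 ≈ 1.19718 MHz.
Equivalently f₂ = f₀ · (v + u)/(v − u).
Beat frequency (with f₀ = 1192000 Hz): |f₂ − f₀| = 2u·f₀/(v − u) = 2 × 3.4 × 1192000/1565.6 ≈ 5177 Hz.

5177 Hz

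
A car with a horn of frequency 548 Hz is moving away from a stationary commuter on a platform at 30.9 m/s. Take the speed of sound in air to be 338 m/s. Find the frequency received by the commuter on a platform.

Moving source, stationary observer: f' = f · v/(v + v_s) since the source is receding.
f' = 548 × 338/(338 + 30.9) = 548 × 338/368.9 ≈ 502 Hz.

502 Hz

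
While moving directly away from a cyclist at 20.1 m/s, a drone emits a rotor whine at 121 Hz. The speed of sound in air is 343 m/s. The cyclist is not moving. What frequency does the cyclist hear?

Moving source, stationary observer: f' = f · v/(v + v_s) since the source is receding.
f' = 121 × 343/(343 + 20.1) = 121 × 343/363.1 ≈ 114 Hz.

114 Hz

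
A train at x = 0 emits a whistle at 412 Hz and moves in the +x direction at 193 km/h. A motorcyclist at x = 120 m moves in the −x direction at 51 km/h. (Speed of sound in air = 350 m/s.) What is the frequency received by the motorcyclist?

193 km/h = 53.61 m/s; 51 km/h = 14.17 m/s.
The observer lies on the +x side, so the source is heading toward the observer and the observer is heading toward the source.
Both move, so f' = f · (v + v_o)/(v − v_s).
f' = 412 × (350 + 14.17)/(350 − 53.61) = 412 × 364.17/296.39 ≈ 506 Hz.

506 Hz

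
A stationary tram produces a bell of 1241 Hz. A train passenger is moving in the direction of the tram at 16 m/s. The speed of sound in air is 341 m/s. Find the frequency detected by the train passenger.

1299 Hz

Only the observer moves, toward the source, so f' = f · (v + v_o)/v.
f' = 1241 × (341 + 16)/341 = 1241 × 357/341 ≈ 1299 Hz.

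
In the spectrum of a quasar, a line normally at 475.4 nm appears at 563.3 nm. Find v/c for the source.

λ'/λ₀ = 1.1849 > 1 (redshift), so the source is receding.
λ'/λ₀ = √((1 + β)/(1 − β)) for a receding source ⇒ β = (r² − 1)/(r² + 1) with r = λ'/λ₀.
β = (1.4040 − 1)/(1.4040 + 1) ≈ 0.168.

0.168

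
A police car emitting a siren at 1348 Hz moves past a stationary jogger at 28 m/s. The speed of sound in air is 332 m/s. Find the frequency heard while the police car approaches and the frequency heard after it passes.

Approaching: f₁ = f · v/(v − v_s) = 1348 × 332/304 ≈ 1472 Hz.
Receding: f₂ = f · v/(v + v_s) = 1348 × 332/360 ≈ 1243 Hz.

1472 Hz approaching; 1243 Hz receding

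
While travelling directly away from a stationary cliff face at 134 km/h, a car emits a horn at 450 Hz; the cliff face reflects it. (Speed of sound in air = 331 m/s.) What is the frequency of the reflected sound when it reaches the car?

134 km/h = 37.22 m/s.
The cliff face receives the sound from a moving source: f₁ = f₀ · v/(v + v_e) = 450 × 331/368.22 ≈ 405 Hz.
On the return leg the car is a moving observer: f₂ = f₁ · (v − v_e)/v = 405 × 293.78/331 ≈ 359 Hz.
Equivalently f₂ = f₀ · (v − v_e)/(v + v_e).

359 Hz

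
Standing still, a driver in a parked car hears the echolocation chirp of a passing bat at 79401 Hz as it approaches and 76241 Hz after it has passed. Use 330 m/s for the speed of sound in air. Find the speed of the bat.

6.7 m/s

f₁/f₂ = (v + v_s)/(v − v_s), so v_s = v · (f₁ − f₂)/(f₁ + f₂).
v_s = 330 × (79401 − 76241)/(79401 + 76241) = 330 × 3160/155642 ≈ 6.7 m/s.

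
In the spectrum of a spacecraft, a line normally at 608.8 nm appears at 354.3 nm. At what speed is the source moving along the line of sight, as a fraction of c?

λ'/λ₀ = 0.5820 < 1 (blueshift), so the source is approaching.
λ'/λ₀ = √((1 − β)/(1 + β)) for an approaching source ⇒ β = (1 − r²)/(1 + r²) with r = λ'/λ₀.
β = (1 − 0.3387)/(1 + 0.3387) ≈ 0.494.

0.494c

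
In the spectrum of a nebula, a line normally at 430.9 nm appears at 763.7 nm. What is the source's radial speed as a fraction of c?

λ'/λ₀ = 1.7723 > 1 (redshift), so the source is receding.
λ'/λ₀ = √((1 + β)/(1 − β)) for a receding source ⇒ β = (r² − 1)/(r² + 1) with r = λ'/λ₀.
β = (3.1412 − 1)/(3.1412 + 1) ≈ 0.517.

0.517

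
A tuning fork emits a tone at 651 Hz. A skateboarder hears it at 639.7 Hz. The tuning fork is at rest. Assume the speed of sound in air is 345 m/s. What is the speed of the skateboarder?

f' < f, so the skateboarder is receding.
f' = f · (v − v_o)/v ⇒ v_o = v · |f'/f − 1|.
v_o = 345 × |639.7/651 − 1| = 345 × 0.01736 ≈ 6.0 m/s.

6.0 m/s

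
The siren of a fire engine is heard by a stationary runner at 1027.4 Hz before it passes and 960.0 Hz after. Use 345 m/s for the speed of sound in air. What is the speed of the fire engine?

f₁/f₂ = (v + v_s)/(v − v_s), so v_s = v · (f₁ − f₂)/(f₁ + f₂).
v_s = 345 × (1027.4 − 960.0)/(1027.4 + 960.0) = 345 × 67.4/1987.4 ≈ 11.7 m/s.

11.7 m/s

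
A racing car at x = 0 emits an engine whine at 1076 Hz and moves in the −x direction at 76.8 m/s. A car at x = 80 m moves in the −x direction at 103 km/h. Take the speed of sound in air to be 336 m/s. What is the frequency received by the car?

103 km/h = 28.61 m/s.
The observer lies on the +x side, so the source is heading away from the observer and the observer is heading toward the source.
Both move, so f' = f · (v + v_o)/(v + v_s).
f' = 1076 × (336 + 28.61)/(336 + 76.8) = 1076 × 364.61/412.8 ≈ 950 Hz.

950 Hz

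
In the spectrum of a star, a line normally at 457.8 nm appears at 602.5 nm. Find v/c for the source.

0.268

λ'/λ₀ = 1.3161 > 1 (redshift), so the source is receding.
λ'/λ₀ = √((1 + β)/(1 − β)) for a receding source ⇒ β = (r² − 1)/(r² + 1) with r = λ'/λ₀.
β = (1.7321 − 1)/(1.7321 + 1) ≈ 0.268.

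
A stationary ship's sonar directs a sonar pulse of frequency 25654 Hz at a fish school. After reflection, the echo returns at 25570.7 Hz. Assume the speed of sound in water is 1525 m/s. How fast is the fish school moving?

2.48 m/s

Double Doppler shift off a moving reflector: f₂ = f₀ · (v + u)/(v − u) (u > 0 toward emitter).
Rearranging, u = v · (f₂ − f₀)/(f₂ + f₀) = 1525 × -83.3/51224.7 ≈ -2.48 m/s.
So the fish school is moving at 2.48 m/s away from the emitter.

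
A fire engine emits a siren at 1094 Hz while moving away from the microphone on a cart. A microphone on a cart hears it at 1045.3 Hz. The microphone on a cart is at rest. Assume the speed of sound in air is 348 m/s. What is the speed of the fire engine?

f' = f · v/(v + v_s) ⇒ v_s = v · |1 − f/f'|.
v_s = 348 × |1 − 1094/1045.3| = 348 × 0.04659 ≈ 16.2 m/s.

16.2 m/s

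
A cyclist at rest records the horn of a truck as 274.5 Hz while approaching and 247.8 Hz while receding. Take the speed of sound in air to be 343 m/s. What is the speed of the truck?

17.5 m/s

f₁/f₂ = (v + v_s)/(v − v_s), so v_s = v · (f₁ − f₂)/(f₁ + f₂).
v_s = 343 × (274.5 − 247.8)/(274.5 + 247.8) = 343 × 26.7/522.3 ≈ 17.5 m/s.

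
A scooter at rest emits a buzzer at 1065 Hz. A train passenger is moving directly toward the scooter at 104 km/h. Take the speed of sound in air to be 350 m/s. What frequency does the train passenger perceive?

104 km/h = 28.89 m/s.
Moving observer, stationary source: f' = f · (v + v_o)/v.
f' = 1065 × (350 + 28.89)/350 = 1065 × 378.89/350 ≈ 1153 Hz.

1153 Hz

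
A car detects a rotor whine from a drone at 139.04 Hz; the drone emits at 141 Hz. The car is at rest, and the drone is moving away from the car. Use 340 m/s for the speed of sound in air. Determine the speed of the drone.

f' = f · v/(v + v_s) ⇒ v_s = v · |1 − f/f'|.
v_s = 340 × |1 − 141/139.04| = 340 × 0.0141 ≈ 4.8 m/s.

4.8 m/s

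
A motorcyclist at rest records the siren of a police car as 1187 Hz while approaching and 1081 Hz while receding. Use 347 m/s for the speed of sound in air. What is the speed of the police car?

16.2 m/s

f₁/f₂ = (v + v_s)/(v − v_s), so v_s = v · (f₁ − f₂)/(f₁ + f₂).
v_s = 347 × (1187 − 1081)/(1187 + 1081) = 347 × 106/2268 ≈ 16.2 m/s.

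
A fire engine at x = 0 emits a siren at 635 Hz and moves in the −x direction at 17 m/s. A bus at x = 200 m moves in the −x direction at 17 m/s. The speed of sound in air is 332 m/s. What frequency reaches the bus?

635 Hz

The observer lies on the +x side, so the source is heading away from the observer and the observer is heading toward the source.
General Doppler shift: f' = f · (v + v_o)/(v + v_s).
f' = 635 × (332 + 17)/(332 + 17) = 635 × 349/349 ≈ 635 Hz.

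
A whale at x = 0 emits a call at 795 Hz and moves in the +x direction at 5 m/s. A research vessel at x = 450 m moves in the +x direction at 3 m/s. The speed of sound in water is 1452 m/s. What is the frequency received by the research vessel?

The observer lies on the +x side, so the source is heading toward the observer and the observer is heading away from the source.
Both move, so f' = f · (v − v_o)/(v − v_s).
f' = 795 × (1452 − 3)/(1452 − 5) = 795 × 1449/1447 ≈ 796 Hz.

796 Hz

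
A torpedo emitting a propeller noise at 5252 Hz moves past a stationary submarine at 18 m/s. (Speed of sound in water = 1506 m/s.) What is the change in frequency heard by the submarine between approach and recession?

Approaching: f₁ = f · v/(v − v_s) = 5252 × 1506/1488 ≈ 5316 Hz.
Receding: f₂ = f · v/(v + v_s) = 5252 × 1506/1524 ≈ 5190 Hz.
Drop: f₁ − f₂ = 2f·v·v_s/(v² − v_s²) = 2 × 5252 × 1506 × 18/(1506² − 18²) ≈ 126 Hz.

126 Hz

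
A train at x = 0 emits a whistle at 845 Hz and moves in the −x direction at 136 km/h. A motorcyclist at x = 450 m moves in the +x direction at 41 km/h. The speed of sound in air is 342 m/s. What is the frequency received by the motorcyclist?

736 Hz

136 km/h = 37.78 m/s; 41 km/h = 11.39 m/s.
The observer lies on the +x side, so the source is heading away from the observer and the observer is heading away from the source.
General Doppler shift: f' = f · (v − v_o)/(v + v_s).
f' = 845 × (342 − 11.39)/(342 + 37.78) = 845 × 330.61/379.78 ≈ 736 Hz.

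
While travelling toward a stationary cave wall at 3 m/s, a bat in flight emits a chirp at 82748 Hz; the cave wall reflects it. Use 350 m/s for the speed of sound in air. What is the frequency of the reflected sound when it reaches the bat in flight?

84179 Hz

The cave wall receives the sound from a moving source: f₁ = f₀ · v/(v − v_e) = 82748 × 350/347 ≈ 83463 Hz.
On the return leg the bat in flight is a moving observer: f₂ = f₁ · (v + v_e)/v = 83463 × 353/350 ≈ 84179 Hz.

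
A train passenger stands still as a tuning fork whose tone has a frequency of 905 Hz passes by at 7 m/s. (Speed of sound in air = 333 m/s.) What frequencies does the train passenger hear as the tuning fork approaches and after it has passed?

924 Hz approaching; 886 Hz receding

Approaching: f₁ = f · v/(v − v_s) = 905 × 333/326 ≈ 924 Hz.
Receding: f₂ = f · v/(v + v_s) = 905 × 333/340 ≈ 886 Hz.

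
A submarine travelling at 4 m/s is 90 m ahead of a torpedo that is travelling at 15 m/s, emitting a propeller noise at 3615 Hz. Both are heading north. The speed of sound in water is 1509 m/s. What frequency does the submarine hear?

3642 Hz

The submarine is ahead, so the torpedo is moving toward it while the submarine is moving away from the torpedo.
With source approaching and observer receding, f' = f · (v − v_o)/(v − v_s).
f' = 3615 × (1509 − 4)/(1509 − 15) = 3615 × 1505/1494 ≈ 3642 Hz.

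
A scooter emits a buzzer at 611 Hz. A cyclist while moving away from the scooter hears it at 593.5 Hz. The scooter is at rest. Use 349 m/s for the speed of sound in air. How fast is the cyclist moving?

10.0 m/s

f' = f · (v − v_o)/v ⇒ v_o = v · |f'/f − 1|.
v_o = 349 × |593.5/611 − 1| = 349 × 0.02864 ≈ 10.0 m/s.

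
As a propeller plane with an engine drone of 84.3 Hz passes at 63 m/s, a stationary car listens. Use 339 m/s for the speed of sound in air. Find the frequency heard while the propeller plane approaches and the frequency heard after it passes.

Approaching: f₁ = f · v/(v − v_s) = 84.3 × 339/276 ≈ 104 Hz.
Receding: f₂ = f · v/(v + v_s) = 84.3 × 339/402 ≈ 71 Hz.

104 Hz approaching; 71 Hz receding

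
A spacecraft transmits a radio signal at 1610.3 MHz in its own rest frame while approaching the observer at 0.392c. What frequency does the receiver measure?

Relativistic Doppler for frequency: f' = f₀ · √((1 + β)/(1 − β)).
f' = 1610.3 × √(1.3920/0.6080) = 1610.3 × 1.51310 ≈ 2436.5 MHz.

2436.5 MHz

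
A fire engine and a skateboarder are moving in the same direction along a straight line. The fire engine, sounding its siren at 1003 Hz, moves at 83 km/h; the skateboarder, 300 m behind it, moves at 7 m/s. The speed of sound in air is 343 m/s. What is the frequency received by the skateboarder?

83 km/h = 23.06 m/s.
The skateboarder is behind, so the fire engine is moving away from it while the skateboarder is moving toward the fire engine.
Both move, so f' = f · (v + v_o)/(v + v_s).
f' = 1003 × (343 + 7)/(343 + 23.06) = 1003 × 350/366.06 ≈ 959 Hz.

959 Hz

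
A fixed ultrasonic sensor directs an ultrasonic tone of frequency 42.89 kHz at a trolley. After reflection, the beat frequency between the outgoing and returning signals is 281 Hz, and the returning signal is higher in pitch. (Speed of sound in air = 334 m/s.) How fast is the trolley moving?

Double Doppler shift off a moving reflector: f₂ = f₀ · (v + u)/(v − u) (u > 0 toward emitter).
Returning signal is higher, so f₂ = f₀ + Δf = 42890 + 281 = 43171 Hz.
Rearranging, u = v · (f₂ − f₀)/(f₂ + f₀) = 334 × 281/86061 ≈ 1.09 m/s.
So the trolley is moving at 1.09 m/s toward the emitter.

1.09 m/s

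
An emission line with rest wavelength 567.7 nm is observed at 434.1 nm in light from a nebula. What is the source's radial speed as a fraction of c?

λ'/λ₀ = 0.7647 < 1 (blueshift), so the source is approaching.
λ'/λ₀ = √((1 − β)/(1 + β)) for an approaching source ⇒ β = (1 − r²)/(1 + r²) with r = λ'/λ₀.
β = (1 − 0.5847)/(1 + 0.5847) ≈ 0.262.

0.262c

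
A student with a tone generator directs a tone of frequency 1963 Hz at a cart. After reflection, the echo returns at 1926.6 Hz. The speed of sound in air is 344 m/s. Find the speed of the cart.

3.2 m/s

Double Doppler shift off a moving reflector: f₂ = f₀ · (v + u)/(v − u) (u > 0 toward emitter).
Rearranging, u = v · (f₂ − f₀)/(f₂ + f₀) = 344 × -36.4/3889.6 ≈ -3.2 m/s.
So the cart is moving at 3.2 m/s away from the emitter.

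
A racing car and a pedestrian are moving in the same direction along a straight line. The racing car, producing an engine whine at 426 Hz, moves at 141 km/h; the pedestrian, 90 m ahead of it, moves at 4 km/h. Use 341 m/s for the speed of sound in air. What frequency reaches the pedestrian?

141 km/h = 39.17 m/s; 4 km/h = 1.111 m/s.
The pedestrian is ahead, so the racing car is moving toward it while the pedestrian is moving away from the racing car.
General Doppler shift: f' = f · (v − v_o)/(v − v_s).
f' = 426 × (341 − 1.111)/(341 − 39.17) = 426 × 339.89/301.83 ≈ 480 Hz.

480 Hz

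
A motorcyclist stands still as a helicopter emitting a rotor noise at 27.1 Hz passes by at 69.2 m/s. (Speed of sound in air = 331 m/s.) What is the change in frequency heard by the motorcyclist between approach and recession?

Approaching: f₁ = f · v/(v − v_s) = 27.1 × 331/261.8 ≈ 34.3 Hz.
Receding: f₂ = f · v/(v + v_s) = 27.1 × 331/400.2 ≈ 22.4 Hz.
Drop: f₁ − f₂ = 2f·v·v_s/(v² − v_s²) = 2 × 27.1 × 331 × 69.2/(331² − 69.2²) ≈ 11.8 Hz.

11.8 Hz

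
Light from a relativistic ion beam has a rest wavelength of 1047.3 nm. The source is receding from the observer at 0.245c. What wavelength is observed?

Relativistic Doppler for wavelength: λ' = λ₀ · √((1 + β)/(1 − β)).
λ' = 1047.3 × √(1.2450/0.7550) = 1047.3 × 1.28414 ≈ 1344.9 nm.

1344.9 nm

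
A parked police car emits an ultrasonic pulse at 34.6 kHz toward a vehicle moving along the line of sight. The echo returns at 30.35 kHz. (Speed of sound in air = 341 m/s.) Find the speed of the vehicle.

Double Doppler shift off a moving reflector: f₂ = f₀ · (v + u)/(v − u) (u > 0 toward emitter).
Rearranging, u = v · (f₂ − f₀)/(f₂ + f₀) = 341 × -4.25/64.95 ≈ -22.3 m/s.
So the vehicle is moving at 22.3 m/s away from the emitter.

22.3 m/s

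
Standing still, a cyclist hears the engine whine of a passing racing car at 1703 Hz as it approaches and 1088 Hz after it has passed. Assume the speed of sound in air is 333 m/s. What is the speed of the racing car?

73 m/s

f₁/f₂ = (v + v_s)/(v − v_s), so v_s = v · (f₁ − f₂)/(f₁ + f₂).
v_s = 333 × (1703 − 1088)/(1703 + 1088) = 333 × 615/2791 ≈ 73 m/s.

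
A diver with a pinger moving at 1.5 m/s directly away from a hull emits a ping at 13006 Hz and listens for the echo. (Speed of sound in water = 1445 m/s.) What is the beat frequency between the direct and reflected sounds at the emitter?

27.0 Hz

The hull receives the sound from a moving source: f₁ = f₀ · v/(v + v_e) = 13006 × 1445/1446.5 ≈ 12992.5 Hz.
On the return leg the diver with a pinger is a moving observer: f₂ = f₁ · (v − v_e)/v = 12992.5 × 1443.5/1445 ≈ 12979.0 Hz.
Equivalently f₂ = f₀ · (v − v_e)/(v + v_e).
Beat against the emitted tone: |f₂ − f₀| = 2v_e·f₀/(v + v_e) = 2 × 1.5 × 13006/1446.5 ≈ 27.0 Hz.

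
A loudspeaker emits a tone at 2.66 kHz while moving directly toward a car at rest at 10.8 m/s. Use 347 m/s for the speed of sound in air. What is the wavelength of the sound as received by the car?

Only the source moves, toward the listener, so f' = f · v/(v − v_s).
f' = 2.66 × 347/(347 − 10.8) ≈ 2.75 kHz.
λ' = v/f' = 347/2745.45 ≈ 12.6 cm.

12.6 cm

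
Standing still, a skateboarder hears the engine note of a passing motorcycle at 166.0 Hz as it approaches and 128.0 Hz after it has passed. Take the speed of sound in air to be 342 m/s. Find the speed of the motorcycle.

44 m/s

f₁/f₂ = (v + v_s)/(v − v_s), so v_s = v · (f₁ − f₂)/(f₁ + f₂).
v_s = 342 × (166.0 − 128.0)/(166.0 + 128.0) = 342 × 38.0/294.0 ≈ 44 m/s.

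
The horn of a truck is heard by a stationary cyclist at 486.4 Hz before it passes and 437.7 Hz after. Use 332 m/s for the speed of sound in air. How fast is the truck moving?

f₁/f₂ = (v + v_s)/(v − v_s), so v_s = v · (f₁ − f₂)/(f₁ + f₂).
v_s = 332 × (486.4 − 437.7)/(486.4 + 437.7) = 332 × 48.7/924.1 ≈ 17.5 m/s.

17.5 m/s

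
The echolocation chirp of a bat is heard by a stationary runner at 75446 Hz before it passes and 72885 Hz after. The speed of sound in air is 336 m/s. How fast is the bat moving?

f₁/f₂ = (v + v_s)/(v − v_s), so v_s = v · (f₁ − f₂)/(f₁ + f₂).
v_s = 336 × (75446 − 72885)/(75446 + 72885) = 336 × 2561/148331 ≈ 5.8 m/s.

5.8 m/s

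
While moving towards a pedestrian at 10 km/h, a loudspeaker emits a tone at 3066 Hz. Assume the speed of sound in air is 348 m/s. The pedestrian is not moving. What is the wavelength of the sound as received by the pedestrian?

10 km/h = 2.778 m/s.
With the source moving toward a stationary observer, f' = f · v/(v − v_s).
f' = 3066 × 348/(348 − 2.778) ≈ 3091 Hz.
λ' = v/f' = 348/3090.67 ≈ 11.3 cm.

11.3 cm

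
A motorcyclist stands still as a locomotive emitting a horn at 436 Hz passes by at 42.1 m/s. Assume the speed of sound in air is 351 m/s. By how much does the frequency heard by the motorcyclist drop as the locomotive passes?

Approaching: f₁ = f · v/(v − v_s) = 436 × 351/308.9 ≈ 495 Hz.
Receding: f₂ = f · v/(v + v_s) = 436 × 351/393.1 ≈ 389 Hz.
Drop: f₁ − f₂ = 2f·v·v_s/(v² − v_s²) = 2 × 436 × 351 × 42.1/(351² − 42.1²) ≈ 106 Hz.

106 Hz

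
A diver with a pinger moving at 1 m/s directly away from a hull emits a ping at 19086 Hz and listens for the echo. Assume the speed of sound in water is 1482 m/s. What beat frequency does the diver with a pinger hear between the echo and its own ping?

The hull receives the sound from a moving source: f₁ = f₀ · v/(v + v_e) = 19086 × 1482/1483 ≈ 19073.1 Hz.
On the return leg the diver with a pinger is a moving observer: f₂ = f₁ · (v − v_e)/v = 19073.1 × 1481/1482 ≈ 19060.3 Hz.
Equivalently f₂ = f₀ · (v − v_e)/(v + v_e).
Beat against the emitted tone: |f₂ − f₀| = 2v_e·f₀/(v + v_e) = 2 × 1 × 19086/1483 ≈ 25.7 Hz.

25.7 Hz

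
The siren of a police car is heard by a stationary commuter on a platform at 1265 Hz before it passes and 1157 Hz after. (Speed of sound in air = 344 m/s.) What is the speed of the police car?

f₁/f₂ = (v + v_s)/(v − v_s), so v_s = v · (f₁ − f₂)/(f₁ + f₂).
v_s = 344 × (1265 − 1157)/(1265 + 1157) = 344 × 108/2422 ≈ 15.3 m/s.

15.3 m/s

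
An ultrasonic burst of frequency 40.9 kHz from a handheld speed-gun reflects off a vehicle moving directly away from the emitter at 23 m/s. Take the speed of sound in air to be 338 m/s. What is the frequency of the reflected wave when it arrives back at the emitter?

At the vehicle (a moving observer), f₁ = f₀ · (v − u)/v = 40.9 × 315/338 ≈ 38.1 kHz.
On reflection it acts as a source moving away from the stationary detector: f₂ = f₁ · v/(v + u) = 38.1 × 338/361 ≈ 35.7 kHz.
Equivalently f₂ = f₀ · (v − u)/(v + u).

35.7 kHz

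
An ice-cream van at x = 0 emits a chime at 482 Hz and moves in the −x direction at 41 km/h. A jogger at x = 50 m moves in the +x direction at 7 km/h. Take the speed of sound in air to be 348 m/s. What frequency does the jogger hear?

41 km/h = 11.39 m/s; 7 km/h = 1.944 m/s.
The observer lies on the +x side, so the source is heading away from the observer and the observer is heading away from the source.
General Doppler shift: f' = f · (v − v_o)/(v + v_s).
f' = 482 × (348 − 1.944)/(348 + 11.39) = 482 × 346.06/359.39 ≈ 464 Hz.

464 Hz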